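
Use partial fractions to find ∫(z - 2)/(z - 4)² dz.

Decompose: A = 1, B = 1·4 - 2 = 2, so (z - 2)/(z - 4)² = 1/(z - 4) + 2/(z - 4)². Integrate: ∫ A/(z - 4) dz = ln|(z - 4)|; ∫ B/(z - 4)² dz = -2/(z - 4). Sum: ln|(z - 4)| - 2/(z - 4) + C


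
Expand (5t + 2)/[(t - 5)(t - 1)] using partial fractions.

At t=5: P = (5·5 + 2)/(5 - 1) = 27/4. At t=1: Q = (5·1 + 2)/(1 - 5) = -7/4
Result: (27/4)/(t - 5) - (7/4)/(t - 1)


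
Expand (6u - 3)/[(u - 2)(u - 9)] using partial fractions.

At u=2: α = (6·2 - 3)/(2 - 9) = -9/7. At u=9: β = (6·9 - 3)/(9 - 2) = 51/7
Result: (-9/7)/(u - 2) + (51/7)/(u - 9)


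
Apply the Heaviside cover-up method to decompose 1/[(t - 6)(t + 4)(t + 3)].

Cover (t - 6), t=6: α = 1/[(6 + 4)(6 + 3)] = 1/90. Cover (t + 4), t=-4: β = 1/[(-4 - 6)(-4 + 3)] = 1/10. Cover (t + 3), t=-3: γ = 1/[(-3 - 6)(-3 + 4)] = -1/9.
Result: (1/90)/(t - 6) + (1/10)/(t + 4) - (1/9)/(t + 3)


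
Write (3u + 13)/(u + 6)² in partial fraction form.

(3u + 13) = P(u + 6) + Q. At u = -6: Q = 3·(-6) + 13 = -5. Coeff of u: P = 3
Result: 3/(u + 6) - 5/(u + 6)²


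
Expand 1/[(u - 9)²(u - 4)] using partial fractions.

Cover-up at u=4: C = 1/(4 - 9)² = 1/25. Cover-up at u=9: B = 1/(9 - 4) = 1/5. Comparing u² coeff: A = -C = -1/25
Result: (-1/25)/(u - 9) + (1/5)/(u - 9)² + (1/25)/(u - 4)


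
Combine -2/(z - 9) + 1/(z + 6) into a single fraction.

Common denominator (z - 9)(z + 6). Numerator: -2(z + 6) + 1(z - 9) = (-2z - 12) + (z - 9) = -z - 21
Result: (-z - 21)/[(z - 9)(z + 6)]


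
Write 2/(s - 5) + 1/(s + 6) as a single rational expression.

Common denominator (s - 5)(s + 6). Numerator: 2(s + 6) + 1(s - 5) = (2s + 12) + (s - 5) = 3s + 7
Result: (3s + 7)/[(s - 5)(s + 6)]


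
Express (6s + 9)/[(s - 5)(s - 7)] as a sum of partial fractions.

At s=5: A = (6·5 + 9)/(5 - 7) = -39/2. At s=7: B = (6·7 + 9)/(7 - 5) = 51/2
Result: (-39/2)/(s - 5) + (51/2)/(s - 7)


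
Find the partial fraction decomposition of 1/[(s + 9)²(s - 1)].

Cover-up at s=1: γ = 1/(1 + 9)² = 1/100. Cover-up at s=-9: β = 1/(-9 - 1) = -1/10. Comparing s² coeff: α = -γ = -1/100
Result: (-1/100)/(s + 9) - (1/10)/(s + 9)² + (1/100)/(s - 1)


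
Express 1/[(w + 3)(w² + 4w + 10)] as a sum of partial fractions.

Cover-up at w = -3: A = 1/((-3)² + 4·(-3) + 10) = 1/7. Then B = -A = -1/7, C = -A·(4 - 3) = -1/7
Result: (1/7)/(w + 3) - ((1/7)w + 1/7)/(w² + 4w + 10)


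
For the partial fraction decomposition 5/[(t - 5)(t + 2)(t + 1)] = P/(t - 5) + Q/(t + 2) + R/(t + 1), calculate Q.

Cover-up at t = -2: Q = 5/[(-2 - 5)(-2 + 1)] = 5/[(-7)(-1)] = 5/7


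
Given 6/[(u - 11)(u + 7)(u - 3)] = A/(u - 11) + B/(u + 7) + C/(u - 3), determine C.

Cover-up at u = 3: C = 6/[(3 - 11)(3 + 7)] = 6/[(-8)(10)] = -6/80 = -3/40


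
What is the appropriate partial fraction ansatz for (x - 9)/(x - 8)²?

Repeated linear factor: P/(x - 8) + Q/(x - 8)²


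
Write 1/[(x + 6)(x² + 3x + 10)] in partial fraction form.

Cover-up at x = -6: A = 1/((-6)² + 3·(-6) + 10) = 1/28. Then B = -A = -1/28, C = -A·(3 - 6) = 3/28
Result: (1/28)/(x + 6) - ((1/28)x - 3/28)/(x² + 3x + 10)


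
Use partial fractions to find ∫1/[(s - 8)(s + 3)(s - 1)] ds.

Cover-up: P = 1/77, Q = 1/44, R = -1/28. Decomposition: (1/77)/(s - 8) + (1/44)/(s + 3) - (1/28)/(s - 1). Integrate each term: (1/77) ln|(s - 8)| + (1/44) ln|(s + 3)| - (1/28) ln|(s - 1)| + C


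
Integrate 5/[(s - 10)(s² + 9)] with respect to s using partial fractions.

Cover-up at s=10: A = 5/(10²+9) = 5/109. Coeff matching: B = -5/109, C = -50/109. Decomposition: (5/109)/(s - 10) - ((5/109)s + 50/109)/(s² + 9). Integrate: linear → ln, quadratic → (1/2)ln + arctan: (5/109) ln|(s - 10)| - (5/218) ln(s² + 9) - (50/327) arctan(s/3) + C


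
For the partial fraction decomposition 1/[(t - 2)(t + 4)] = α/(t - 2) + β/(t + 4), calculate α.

Cover-up at t = 2: α = 1/(2 + 4) = 1/6


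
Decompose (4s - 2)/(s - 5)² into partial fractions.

(4s - 2) = A(s - 5) + B. At s = 5: B = 4·5 - 2 = 18. Coeff of s: A = 4
Result: 4/(s - 5) + 18/(s - 5)²


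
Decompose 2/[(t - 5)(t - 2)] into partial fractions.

2/(t - 5)(t - 2) = P/(t - 5) + Q/(t - 2). P = 2/(5 - 2) = 2/3, Q = 2/(2 - 5) = -2/3
Result: (2/3)/(t - 5) - (2/3)/(t - 2)


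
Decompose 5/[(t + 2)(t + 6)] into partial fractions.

5/(t + 2)(t + 6) = α/(t + 2) + β/(t + 6). α = 5/(-2 + 6) = 5/4, β = 5/(-6 + 2) = -5/4
Result: (5/4)/(t + 2) - (5/4)/(t + 6)


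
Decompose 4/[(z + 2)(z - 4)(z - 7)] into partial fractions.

Using cover-up method: P = 2/27, Q = -2/9, R = 4/27
Result: (2/27)/(z + 2) - (2/9)/(z - 4) + (4/27)/(z - 7)


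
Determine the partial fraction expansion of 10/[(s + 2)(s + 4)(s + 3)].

Using cover-up method: P = 5, Q = 5, R = -10
Result: 5/(s + 2) + 5/(s + 4) - 10/(s + 3)


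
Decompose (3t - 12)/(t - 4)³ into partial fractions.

(3t - 12) = P(t - 4)² + Q(t - 4) + R. At t = 4: R = 3·4 - 12 = 0. Coefficients: P = 0, Q = 3
Result: 3/(t - 4)²


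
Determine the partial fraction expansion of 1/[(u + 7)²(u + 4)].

Cover-up at u=-4: γ = 1/(-4 + 7)² = 1/9. Cover-up at u=-7: β = 1/(-7 + 4) = -1/3. Comparing u² coeff: α = -γ = -1/9
Result: (-1/9)/(u + 7) - (1/3)/(u + 7)² + (1/9)/(u + 4)


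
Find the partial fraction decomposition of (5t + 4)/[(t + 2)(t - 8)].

At t=-2: P = (5·(-2) + 4)/(-2 - 8) = 3/5. At t=8: Q = (5·8 + 4)/(8 + 2) = 22/5
Result: (3/5)/(t + 2) + (22/5)/(t - 8)


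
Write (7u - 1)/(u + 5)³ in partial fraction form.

(7u - 1) = P(u + 5)² + Q(u + 5) + R. At u = -5: R = 7·(-5) - 1 = -36. Coefficients: P = 0, Q = 7
Result: 7/(u + 5)² - 36/(u + 5)³


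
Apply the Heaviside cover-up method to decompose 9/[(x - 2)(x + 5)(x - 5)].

Cover (x - 2), x=2: P = 9/[(2 + 5)(2 - 5)] = -3/7. Cover (x + 5), x=-5: Q = 9/[(-5 - 2)(-5 - 5)] = 9/70. Cover (x - 5), x=5: R = 9/[(5 - 2)(5 + 5)] = 3/10.
Result: (-3/7)/(x - 2) + (9/70)/(x + 5) + (3/10)/(x - 5)


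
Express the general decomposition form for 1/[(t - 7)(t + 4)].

Distinct linear factors: α/(t - 7) + β/(t + 4)


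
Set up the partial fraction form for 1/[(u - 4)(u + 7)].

Distinct linear factors: A/(u - 4) + B/(u + 7)


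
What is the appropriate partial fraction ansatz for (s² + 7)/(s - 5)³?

Repeated linear factor (power 3): P/(s - 5) + Q/(s - 5)² + R/(s - 5)³


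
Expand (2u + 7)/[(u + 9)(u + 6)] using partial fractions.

At u=-9: A = (2·(-9) + 7)/(-9 + 6) = 11/3. At u=-6: B = (2·(-6) + 7)/(-6 + 9) = -5/3
Result: (11/3)/(u + 9) - (5/3)/(u + 6)


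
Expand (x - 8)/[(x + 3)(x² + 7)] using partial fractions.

At x=-3: P = (1·(-3) - 8)/((-3)² + 7) = -11/16. Q = -P = 11/16, R = 1 - (-3)·P = -17/16
Result: (-11/16)/(x + 3) + ((11/16)x - 17/16)/(x² + 7)


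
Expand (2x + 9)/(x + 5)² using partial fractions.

(2x + 9) = P(x + 5) + Q. At x = -5: Q = 2·(-5) + 9 = -1. Coeff of x: P = 2
Result: 2/(x + 5) - 1/(x + 5)²


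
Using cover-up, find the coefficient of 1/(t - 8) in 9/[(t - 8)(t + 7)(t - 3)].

Cover (t - 8), set t=8: 9/[(8 + 7)(8 - 3)] = 3/25


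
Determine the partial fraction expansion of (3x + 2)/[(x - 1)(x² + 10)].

At x=1: P = (3·1 + 2)/(1² + 10) = 5/11. Q = -P = -5/11, R = 3 - 1·P = 28/11
Result: (5/11)/(x - 1) - ((5/11)x - 28/11)/(x² + 10)


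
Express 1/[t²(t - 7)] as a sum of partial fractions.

Cover-up at t=7: γ = 1/(7 - 0)² = 1/49. Cover-up at t=0: β = 1/(0 - 7) = -1/7. Comparing t² coeff: α = -γ = -1/49
Result: (-1/49)/t - (1/7)/t² + (1/49)/(t - 7)


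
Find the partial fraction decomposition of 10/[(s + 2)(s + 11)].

10/(s + 2)(s + 11) = A/(s + 2) + B/(s + 11). A = 10/(-2 + 11) = 10/9, B = 10/(-11 + 2) = -10/9
Result: (10/9)/(s + 2) - (10/9)/(s + 11)


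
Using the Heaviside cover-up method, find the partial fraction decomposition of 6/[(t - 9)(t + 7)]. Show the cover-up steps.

Cover (t - 9): set t=9, get α = 6/(9 + 7) = 3/8. Cover (t + 7): set t=-7, get β = 6/(-7 - 9) = -3/8.
Result: (3/8)/(t - 9) - (3/8)/(t + 7)


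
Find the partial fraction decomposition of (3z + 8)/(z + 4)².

(3z + 8) = P(z + 4) + Q. At z = -4: Q = 3·(-4) + 8 = -4. Coeff of z: P = 3
Result: 3/(z + 4) - 4/(z + 4)²


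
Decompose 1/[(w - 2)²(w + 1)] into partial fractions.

Cover-up at w=-1: C = 1/(-1 - 2)² = 1/9. Cover-up at w=2: B = 1/(2 + 1) = 1/3. Comparing w² coeff: A = -C = -1/9
Result: (-1/9)/(w - 2) + (1/3)/(w - 2)² + (1/9)/(w + 1)


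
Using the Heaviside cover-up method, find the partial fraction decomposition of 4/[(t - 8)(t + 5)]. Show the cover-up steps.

Cover (t - 8): set t=8, get A = 4/(8 + 5) = 4/13. Cover (t + 5): set t=-5, get B = 4/(-5 - 8) = -4/13.
Result: (4/13)/(t - 8) - (4/13)/(t + 5)


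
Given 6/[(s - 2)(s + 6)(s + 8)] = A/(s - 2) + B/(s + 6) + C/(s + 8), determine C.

Cover-up at s = -8: C = 6/[(-8 - 2)(-8 + 6)] = 6/[(-10)(-2)] = 6/20 = 3/10


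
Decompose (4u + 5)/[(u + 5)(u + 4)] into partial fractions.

At u=-5: A = (4·(-5) + 5)/(-5 + 4) = 15. At u=-4: B = (4·(-4) + 5)/(-4 + 5) = -11
Result: 15/(u + 5) - 11/(u + 4)


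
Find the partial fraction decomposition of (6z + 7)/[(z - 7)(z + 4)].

At z=7: A = (6·7 + 7)/(7 + 4) = 49/11. At z=-4: B = (6·(-4) + 7)/(-4 - 7) = 17/11
Result: (49/11)/(z - 7) + (17/11)/(z + 4)


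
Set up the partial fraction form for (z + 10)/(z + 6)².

Repeated linear factor: P/(z + 6) + Q/(z + 6)²


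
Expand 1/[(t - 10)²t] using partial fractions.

Cover-up at t=0: γ = 1/(0 - 10)² = 1/100. Cover-up at t=10: β = 1/(10 - 0) = 1/10. Comparing t² coeff: α = -γ = -1/100
Result: (-1/100)/(t - 10) + (1/10)/(t - 10)² + (1/100)/t


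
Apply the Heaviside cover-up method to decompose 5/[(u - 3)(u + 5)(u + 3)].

Cover (u - 3), u=3: A = 5/[(3 + 5)(3 + 3)] = 5/48. Cover (u + 5), u=-5: B = 5/[(-5 - 3)(-5 + 3)] = 5/16. Cover (u + 3), u=-3: C = 5/[(-3 - 3)(-3 + 5)] = -5/12.
Result: (5/48)/(u - 3) + (5/16)/(u + 5) - (5/12)/(u + 3)


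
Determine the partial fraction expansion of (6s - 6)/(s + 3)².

(6s - 6) = P(s + 3) + Q. At s = -3: Q = 6·(-3) - 6 = -24. Coeff of s: P = 6
Result: 6/(s + 3) - 24/(s + 3)²


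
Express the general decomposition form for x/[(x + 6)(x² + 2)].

Linear + irreducible quadratic: P/(x + 6) + (Qx + R)/(x² + 2)


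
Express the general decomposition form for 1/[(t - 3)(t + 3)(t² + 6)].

Two linear + quadratic: A/(t - 3) + B/(t + 3) + (Ct + D)/(t² + 6)


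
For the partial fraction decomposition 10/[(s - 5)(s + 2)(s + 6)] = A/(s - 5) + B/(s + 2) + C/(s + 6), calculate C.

Cover-up at s = -6: C = 10/[(-6 - 5)(-6 + 2)] = 10/[(-11)(-4)] = 10/44 = 5/22


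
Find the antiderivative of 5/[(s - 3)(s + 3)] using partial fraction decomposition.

Decompose: 5/[(s - 3)(s + 3)] = (5/6)/(s - 3) - (5/6)/(s + 3). Integrate each term: (5/6) ln|(s - 3)| - (5/6) ln|(s + 3)| + C


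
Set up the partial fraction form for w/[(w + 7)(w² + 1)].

Linear + irreducible quadratic: P/(w + 7) + (Qw + R)/(w² + 1)


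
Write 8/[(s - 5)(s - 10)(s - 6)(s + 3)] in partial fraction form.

Using Heaviside cover-up: (1/5)/(s - 5) + (2/65)/(s - 10) - (2/9)/(s - 6) - (1/117)/(s + 3)


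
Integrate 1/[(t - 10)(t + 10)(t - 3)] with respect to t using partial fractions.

Cover-up: P = 1/140, Q = 1/260, R = -1/91. Decomposition: (1/140)/(t - 10) + (1/260)/(t + 10) - (1/91)/(t - 3). Integrate each term: (1/140) ln|(t - 10)| + (1/260) ln|(t + 10)| - (1/91) ln|(t - 3)| + C


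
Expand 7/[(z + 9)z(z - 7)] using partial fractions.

Using cover-up method: α = 7/144, β = -1/9, γ = 1/16
Result: (7/144)/(z + 9) - (1/9)/z + (1/16)/(z - 7)


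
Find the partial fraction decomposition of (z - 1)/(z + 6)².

(z - 1) = A(z + 6) + B. At z = -6: B = 1·(-6) - 1 = -7. Coeff of z: A = 1
Result: 1/(z + 6) - 7/(z + 6)²


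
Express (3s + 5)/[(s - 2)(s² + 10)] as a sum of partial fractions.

At s=2: α = (3·2 + 5)/(2² + 10) = 11/14. β = -α = -11/14, γ = 3 - 2·α = 10/7
Result: (11/14)/(s - 2) - ((11/14)s - 10/7)/(s² + 10)


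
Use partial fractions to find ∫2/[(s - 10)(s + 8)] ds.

Decompose: 2/[(s - 10)(s + 8)] = (1/9)/(s - 10) - (1/9)/(s + 8). Integrate each term: (1/9) ln|(s - 10)| - (1/9) ln|(s + 8)| + C


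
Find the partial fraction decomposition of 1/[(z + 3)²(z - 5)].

Cover-up at z=5: R = 1/(5 + 3)² = 1/64. Cover-up at z=-3: Q = 1/(-3 - 5) = -1/8. Comparing z² coeff: P = -R = -1/64
Result: (-1/64)/(z + 3) - (1/8)/(z + 3)² + (1/64)/(z - 5)


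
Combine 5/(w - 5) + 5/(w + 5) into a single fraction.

Common denominator (w - 5)(w + 5). Numerator: 5(w + 5) + 5(w - 5) = (5w + 25) + (5w - 25) = 10w
Result: (10w)/[(w - 5)(w + 5)]


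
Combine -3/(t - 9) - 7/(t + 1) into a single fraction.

Common denominator (t - 9)(t + 1). Numerator: -3(t + 1) - 7(t - 9) = (-3t - 3) - (7t - 63) = -10t + 60
Result: (-10t + 60)/[(t - 9)(t + 1)]


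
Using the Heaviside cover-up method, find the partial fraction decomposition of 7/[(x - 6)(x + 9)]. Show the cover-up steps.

Cover (x - 6): set x=6, get α = 7/(6 + 9) = 7/15. Cover (x + 9): set x=-9, get β = 7/(-9 - 6) = -7/15.
Result: (7/15)/(x - 6) - (7/15)/(x + 9)


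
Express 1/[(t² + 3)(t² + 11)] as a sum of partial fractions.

Coefficient matching gives α = γ = 0, β = 1/(11-3) = 1/8, δ = -β = -1/8
Result: (1/8)/(t² + 3) - (1/8)/(t² + 11)


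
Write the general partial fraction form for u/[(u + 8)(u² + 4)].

Linear + irreducible quadratic: P/(u + 8) + (Qu + R)/(u² + 4)


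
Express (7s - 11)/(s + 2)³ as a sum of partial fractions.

(7s - 11) = A(s + 2)² + B(s + 2) + C. At s = -2: C = 7·(-2) - 11 = -25. Coefficients: A = 0, B = 7
Result: 7/(s + 2)² - 25/(s + 2)³


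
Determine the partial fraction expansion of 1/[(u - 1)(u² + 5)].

Cover-up at u = 1: A = 1/(1² + 5) = 1/6. Then B = -A = -1/6, C = -A·(0 + 1) = -1/6
Result: (1/6)/(u - 1) - ((1/6)u + 1/6)/(u² + 5)


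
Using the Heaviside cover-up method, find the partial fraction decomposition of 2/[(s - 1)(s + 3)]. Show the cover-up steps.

Cover (s - 1): set s=1, get P = 2/(1 + 3) = 1/2. Cover (s + 3): set s=-3, get Q = 2/(-3 - 1) = -1/2.
Result: (1/2)/(s - 1) - (1/2)/(s + 3)


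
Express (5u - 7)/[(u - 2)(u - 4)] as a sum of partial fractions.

At u=2: P = (5·2 - 7)/(2 - 4) = -3/2. At u=4: Q = (5·4 - 7)/(4 - 2) = 13/2
Result: (-3/2)/(u - 2) + (13/2)/(u - 4)


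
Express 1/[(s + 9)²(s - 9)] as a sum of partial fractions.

Cover-up at s=9: R = 1/(9 + 9)² = 1/324. Cover-up at s=-9: Q = 1/(-9 - 9) = -1/18. Comparing s² coeff: P = -R = -1/324
Result: (-1/324)/(s + 9) - (1/18)/(s + 9)² + (1/324)/(s - 9)


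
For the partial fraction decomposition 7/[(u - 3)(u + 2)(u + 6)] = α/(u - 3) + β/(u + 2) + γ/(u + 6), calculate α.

Cover-up at u = 3: α = 7/[(3 + 2)(3 + 6)] = 7/[(5)(9)] = 7/45


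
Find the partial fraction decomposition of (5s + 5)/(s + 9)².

(5s + 5) = P(s + 9) + Q. At s = -9: Q = 5·(-9) + 5 = -40. Coeff of s: P = 5
Result: 5/(s + 9) - 40/(s + 9)²


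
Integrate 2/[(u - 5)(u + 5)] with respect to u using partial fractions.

Decompose: 2/[(u - 5)(u + 5)] = (1/5)/(u - 5) - (1/5)/(u + 5). Integrate each term: (1/5) ln|(u - 5)| - (1/5) ln|(u + 5)| + C


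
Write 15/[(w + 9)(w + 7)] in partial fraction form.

15/(w + 9)(w + 7) = A/(w + 9) + B/(w + 7). A = 15/(-9 + 7) = -15/2, B = 15/(-7 + 9) = 15/2
Result: (-15/2)/(w + 9) + (15/2)/(w + 7)


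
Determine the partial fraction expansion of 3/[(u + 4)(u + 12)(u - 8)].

Using cover-up method: A = -1/32, B = 3/160, C = 1/80
Result: (-1/32)/(u + 4) + (3/160)/(u + 12) + (1/80)/(u - 8)


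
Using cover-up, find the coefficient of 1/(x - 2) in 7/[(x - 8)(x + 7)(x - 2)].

Cover (x - 2), set x=2: 7/[(2 - 8)(2 + 7)] = -7/54


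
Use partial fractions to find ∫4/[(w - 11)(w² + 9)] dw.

Cover-up at w=11: A = 4/(11²+9) = 2/65. Coeff matching: B = -2/65, C = -22/65. Decomposition: (2/65)/(w - 11) - ((2/65)w + 22/65)/(w² + 9). Integrate: linear → ln, quadratic → (1/2)ln + arctan: (2/65) ln|(w - 11)| - (1/65) ln(w² + 9) - (22/195) arctan(w/3) + C


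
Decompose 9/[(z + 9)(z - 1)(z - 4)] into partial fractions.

Using cover-up method: P = 9/130, Q = -3/10, R = 3/13
Result: (9/130)/(z + 9) - (3/10)/(z - 1) + (3/13)/(z - 4)


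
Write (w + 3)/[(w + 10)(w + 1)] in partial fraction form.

At w=-10: A = (1·(-10) + 3)/(-10 + 1) = 7/9. At w=-1: B = (1·(-1) + 3)/(-1 + 10) = 2/9
Result: (7/9)/(w + 10) + (2/9)/(w + 1)


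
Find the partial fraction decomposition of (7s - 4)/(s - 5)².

(7s - 4) = P(s - 5) + Q. At s = 5: Q = 7·5 - 4 = 31. Coeff of s: P = 7
Result: 7/(s - 5) + 31/(s - 5)²


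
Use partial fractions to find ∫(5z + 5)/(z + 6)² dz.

Decompose: α = 5, β = 5·(-6) + 5 = -25, so (5z + 5)/(z + 6)² = 5/(z + 6) - 25/(z + 6)². Integrate: ∫ α/(z + 6) dz = 5 ln|(z + 6)|; ∫ β/(z + 6)² dz = 25/(z + 6). Sum: 5 ln|(z + 6)| + 25/(z + 6) + C


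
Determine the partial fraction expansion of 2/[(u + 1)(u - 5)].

2/(u + 1)(u - 5) = α/(u + 1) + β/(u - 5). α = 2/(-1 - 5) = -1/3, β = 2/(5 + 1) = 1/3
Result: (-1/3)/(u + 1) + (1/3)/(u - 5)


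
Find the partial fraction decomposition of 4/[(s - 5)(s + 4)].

4/(s - 5)(s + 4) = α/(s - 5) + β/(s + 4). α = 4/(5 + 4) = 4/9, β = 4/(-4 - 5) = -4/9
Result: (4/9)/(s - 5) - (4/9)/(s + 4)


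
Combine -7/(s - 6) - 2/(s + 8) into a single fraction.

Common denominator (s - 6)(s + 8). Numerator: -7(s + 8) - 2(s - 6) = (-7s - 56) - (2s - 12) = -9s - 44
Result: (-9s - 44)/[(s - 6)(s + 8)]


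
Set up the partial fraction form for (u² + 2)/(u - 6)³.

Repeated linear factor (power 3): P/(u - 6) + Q/(u - 6)² + R/(u - 6)³


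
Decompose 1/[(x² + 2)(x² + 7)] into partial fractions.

Coefficient matching gives α = γ = 0, β = 1/(7-2) = 1/5, δ = -β = -1/5
Result: (1/5)/(x² + 2) - (1/5)/(x² + 7)


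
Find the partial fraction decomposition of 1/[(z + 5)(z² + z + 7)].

Cover-up at z = -5: α = 1/((-5)² + 1·(-5) + 7) = 1/27. Then β = -α = -1/27, γ = -α·(1 - 5) = 4/27
Result: (1/27)/(z + 5) - ((1/27)z - 4/27)/(z² + z + 7)


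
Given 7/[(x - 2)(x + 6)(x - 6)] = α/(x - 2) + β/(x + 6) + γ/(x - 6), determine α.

Cover-up at x = 2: α = 7/[(2 + 6)(2 - 6)] = 7/[(8)(-4)] = -7/32


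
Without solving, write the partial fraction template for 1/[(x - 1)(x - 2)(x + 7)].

Three distinct linear factors: α/(x - 1) + β/(x - 2) + γ/(x + 7)


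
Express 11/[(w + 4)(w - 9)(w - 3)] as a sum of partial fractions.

Using cover-up method: A = 11/91, B = 11/78, C = -11/42
Result: (11/91)/(w + 4) + (11/78)/(w - 9) - (11/42)/(w - 3)


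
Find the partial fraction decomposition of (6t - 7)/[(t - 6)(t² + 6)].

At t=6: A = (6·6 - 7)/(6² + 6) = 29/42. B = -A = -29/42, C = 6 - 6·A = 13/7
Result: (29/42)/(t - 6) - ((29/42)t - 13/7)/(t² + 6)


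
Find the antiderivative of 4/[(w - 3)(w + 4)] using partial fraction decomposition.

Decompose: 4/[(w - 3)(w + 4)] = (4/7)/(w - 3) - (4/7)/(w + 4). Integrate each term: (4/7) ln|(w - 3)| - (4/7) ln|(w + 4)| + C


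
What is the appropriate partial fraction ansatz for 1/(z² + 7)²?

Repeated quadratic factor: (Az + B)/(z² + 7) + (Cz + D)/(z² + 7)²


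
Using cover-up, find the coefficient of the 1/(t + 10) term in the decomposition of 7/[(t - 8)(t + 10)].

Cover (t + 10), set t=-10: 7/((t - 8) at t=-10) = 7/(-18) = -7/18


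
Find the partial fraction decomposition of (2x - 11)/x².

(2x - 11) = Ax + B. At x = 0: B = 2·0 - 11 = -11. Coeff of x: A = 2
Result: 2/x - 11/x²


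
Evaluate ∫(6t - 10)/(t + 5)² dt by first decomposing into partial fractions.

Decompose: P = 6, Q = 6·(-5) - 10 = -40, so (6t - 10)/(t + 5)² = 6/(t + 5) - 40/(t + 5)². Integrate: ∫ P/(t + 5) dt = 6 ln|(t + 5)|; ∫ Q/(t + 5)² dt = 40/(t + 5). Sum: 6 ln|(t + 5)| + 40/(t + 5) + C


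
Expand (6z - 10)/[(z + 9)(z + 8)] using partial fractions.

At z=-9: α = (6·(-9) - 10)/(-9 + 8) = 64. At z=-8: β = (6·(-8) - 10)/(-8 + 9) = -58
Result: 64/(z + 9) - 58/(z + 8)


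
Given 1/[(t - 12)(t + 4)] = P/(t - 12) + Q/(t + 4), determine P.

Cover-up at t = 12: P = 1/(12 + 4) = 1/16


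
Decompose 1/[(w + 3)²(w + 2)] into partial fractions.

Cover-up at w=-2: R = 1/(-2 + 3)² = 1. Cover-up at w=-3: Q = 1/(-3 + 2) = -1. Comparing w² coeff: P = -R = -1
Result: -1/(w + 3) - 1/(w + 3)² + 1/(w + 2)


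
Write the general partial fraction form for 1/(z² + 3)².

Repeated quadratic factor: (αz + β)/(z² + 3) + (γz + δ)/(z² + 3)²


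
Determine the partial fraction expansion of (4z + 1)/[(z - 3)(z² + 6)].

At z=3: P = (4·3 + 1)/(3² + 6) = 13/15. Q = -P = -13/15, R = 4 - 3·P = 7/5
Result: (13/15)/(z - 3) - ((13/15)z - 7/5)/(z² + 6)


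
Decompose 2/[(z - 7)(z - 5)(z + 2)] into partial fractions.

Using cover-up method: P = 1/9, Q = -1/7, R = 2/63
Result: (1/9)/(z - 7) - (1/7)/(z - 5) + (2/63)/(z + 2)


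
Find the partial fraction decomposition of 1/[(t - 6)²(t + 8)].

Cover-up at t=-8: R = 1/(-8 - 6)² = 1/196. Cover-up at t=6: Q = 1/(6 + 8) = 1/14. Comparing t² coeff: P = -R = -1/196
Result: (-1/196)/(t - 6) + (1/14)/(t - 6)² + (1/196)/(t + 8)


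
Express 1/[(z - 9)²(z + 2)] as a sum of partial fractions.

Cover-up at z=-2: R = 1/(-2 - 9)² = 1/121. Cover-up at z=9: Q = 1/(9 + 2) = 1/11. Comparing z² coeff: P = -R = -1/121
Result: (-1/121)/(z - 9) + (1/11)/(z - 9)² + (1/121)/(z + 2)


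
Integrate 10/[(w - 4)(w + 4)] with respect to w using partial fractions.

Decompose: 10/[(w - 4)(w + 4)] = (5/4)/(w - 4) - (5/4)/(w + 4). Integrate each term: (5/4) ln|(w - 4)| - (5/4) ln|(w + 4)| + C


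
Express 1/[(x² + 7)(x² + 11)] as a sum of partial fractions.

Coefficient matching gives P = R = 0, Q = 1/(11-7) = 1/4, S = -Q = -1/4
Result: (1/4)/(x² + 7) - (1/4)/(x² + 11)


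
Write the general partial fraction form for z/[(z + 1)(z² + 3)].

Linear + irreducible quadratic: A/(z + 1) + (Bz + C)/(z² + 3)


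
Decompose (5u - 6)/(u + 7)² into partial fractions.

(5u - 6) = P(u + 7) + Q. At u = -7: Q = 5·(-7) - 6 = -41. Coeff of u: P = 5
Result: 5/(u + 7) - 41/(u + 7)²


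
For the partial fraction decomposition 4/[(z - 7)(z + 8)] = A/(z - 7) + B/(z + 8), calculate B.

Cover-up at z = -8: B = 4/(-8 - 7) = -4/15


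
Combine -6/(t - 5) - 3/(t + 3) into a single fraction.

Common denominator (t - 5)(t + 3). Numerator: -6(t + 3) - 3(t - 5) = (-6t - 18) - (3t - 15) = -9t - 3
Result: (-9t - 3)/[(t - 5)(t + 3)]


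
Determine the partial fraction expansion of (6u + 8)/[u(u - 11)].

At u=0: α = (6·0 + 8)/(0 - 11) = -8/11. At u=11: β = (6·11 + 8)/(11 - 0) = 74/11
Result: (-8/11)/u + (74/11)/(u - 11)


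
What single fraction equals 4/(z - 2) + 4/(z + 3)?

Common denominator (z - 2)(z + 3). Numerator: 4(z + 3) + 4(z - 2) = (4z + 12) + (4z - 8) = 8z + 4
Result: (8z + 4)/[(z - 2)(z + 3)]


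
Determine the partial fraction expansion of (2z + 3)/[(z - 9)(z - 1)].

At z=9: α = (2·9 + 3)/(9 - 1) = 21/8. At z=1: β = (2·1 + 3)/(1 - 9) = -5/8
Result: (21/8)/(z - 9) - (5/8)/(z - 1)


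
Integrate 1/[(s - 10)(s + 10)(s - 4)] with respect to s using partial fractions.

Cover-up: A = 1/120, B = 1/280, C = -1/84. Decomposition: (1/120)/(s - 10) + (1/280)/(s + 10) - (1/84)/(s - 4). Integrate each term: (1/120) ln|(s - 10)| + (1/280) ln|(s + 10)| - (1/84) ln|(s - 4)| + C


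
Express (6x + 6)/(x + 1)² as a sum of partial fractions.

(6x + 6) = α(x + 1) + β. At x = -1: β = 6·(-1) + 6 = 0. Coeff of x: α = 6
Result: 6/(x + 1)


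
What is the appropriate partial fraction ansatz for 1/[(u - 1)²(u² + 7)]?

Repeated linear + quadratic: P/(u - 1) + Q/(u - 1)² + (Ru + S)/(u² + 7)


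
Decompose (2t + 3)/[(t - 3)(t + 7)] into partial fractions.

At t=3: α = (2·3 + 3)/(3 + 7) = 9/10. At t=-7: β = (2·(-7) + 3)/(-7 - 3) = 11/10
Result: (9/10)/(t - 3) + (11/10)/(t + 7)


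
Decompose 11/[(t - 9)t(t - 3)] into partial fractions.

Using cover-up method: α = 11/54, β = 11/27, γ = -11/18
Result: (11/54)/(t - 9) + (11/27)/t - (11/18)/(t - 3)


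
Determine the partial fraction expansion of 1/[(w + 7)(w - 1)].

1/(w + 7)(w - 1) = P/(w + 7) + Q/(w - 1). P = 1/(-7 - 1) = -1/8, Q = 1/(1 + 7) = 1/8
Result: (-1/8)/(w + 7) + (1/8)/(w - 1)


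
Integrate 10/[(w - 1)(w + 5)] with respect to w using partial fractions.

Decompose: 10/[(w - 1)(w + 5)] = (5/3)/(w - 1) - (5/3)/(w + 5). Integrate each term: (5/3) ln|(w - 1)| - (5/3) ln|(w + 5)| + C


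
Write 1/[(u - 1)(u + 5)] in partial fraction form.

1/(u - 1)(u + 5) = α/(u - 1) + β/(u + 5). α = 1/(1 + 5) = 1/6, β = 1/(-5 - 1) = -1/6
Result: (1/6)/(u - 1) - (1/6)/(u + 5)


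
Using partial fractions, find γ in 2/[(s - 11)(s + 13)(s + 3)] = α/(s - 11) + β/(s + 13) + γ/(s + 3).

Cover-up at s = -3: γ = 2/[(-3 - 11)(-3 + 13)] = 2/[(-14)(10)] = -2/140 = -1/70


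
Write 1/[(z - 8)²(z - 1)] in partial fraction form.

Cover-up at z=1: γ = 1/(1 - 8)² = 1/49. Cover-up at z=8: β = 1/(8 - 1) = 1/7. Comparing z² coeff: α = -γ = -1/49
Result: (-1/49)/(z - 8) + (1/7)/(z - 8)² + (1/49)/(z - 1)


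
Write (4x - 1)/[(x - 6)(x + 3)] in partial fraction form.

At x=6: A = (4·6 - 1)/(6 + 3) = 23/9. At x=-3: B = (4·(-3) - 1)/(-3 - 6) = 13/9
Result: (23/9)/(x - 6) + (13/9)/(x + 3)


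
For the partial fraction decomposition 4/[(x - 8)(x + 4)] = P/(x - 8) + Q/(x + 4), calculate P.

Cover-up at x = 8: P = 4/(8 + 4) = 4/12 = 1/3


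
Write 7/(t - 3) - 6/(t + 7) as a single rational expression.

Common denominator (t - 3)(t + 7). Numerator: 7(t + 7) - 6(t - 3) = (7t + 49) - (6t - 18) = t + 67
Result: (t + 67)/[(t - 3)(t + 7)]


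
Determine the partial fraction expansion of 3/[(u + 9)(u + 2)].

3/(u + 9)(u + 2) = A/(u + 9) + B/(u + 2). A = 3/(-9 + 2) = -3/7, B = 3/(-2 + 9) = 3/7
Result: (-3/7)/(u + 9) + (3/7)/(u + 2)


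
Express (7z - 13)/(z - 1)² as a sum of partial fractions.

(7z - 13) = α(z - 1) + β. At z = 1: β = 7·1 - 13 = -6. Coeff of z: α = 7
Result: 7/(z - 1) - 6/(z - 1)²


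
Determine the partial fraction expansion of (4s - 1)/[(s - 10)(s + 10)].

At s=10: P = (4·10 - 1)/(10 + 10) = 39/20. At s=-10: Q = (4·(-10) - 1)/(-10 - 10) = 41/20
Result: (39/20)/(s - 10) + (41/20)/(s + 10)


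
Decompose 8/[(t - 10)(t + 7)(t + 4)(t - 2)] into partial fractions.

Using Heaviside cover-up: (1/238)/(t - 10) - (8/459)/(t + 7) + (2/63)/(t + 4) - (1/54)/(t - 2)


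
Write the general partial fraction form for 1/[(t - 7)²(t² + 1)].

Repeated linear + quadratic: P/(t - 7) + Q/(t - 7)² + (Rt + S)/(t² + 1)


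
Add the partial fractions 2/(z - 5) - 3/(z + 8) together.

Common denominator (z - 5)(z + 8). Numerator: 2(z + 8) - 3(z - 5) = (2z + 16) - (3z - 15) = -z + 31
Result: (-z + 31)/[(z - 5)(z + 8)]


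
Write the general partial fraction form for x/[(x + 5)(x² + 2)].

Linear + irreducible quadratic: A/(x + 5) + (Bx + C)/(x² + 2)


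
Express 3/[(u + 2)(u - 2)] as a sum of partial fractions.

3/(u + 2)(u - 2) = A/(u + 2) + B/(u - 2). A = 3/(-2 - 2) = -3/4, B = 3/(2 + 2) = 3/4
Result: (-3/4)/(u + 2) + (3/4)/(u - 2)


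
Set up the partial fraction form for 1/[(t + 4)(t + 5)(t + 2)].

Three distinct linear factors: α/(t + 4) + β/(t + 5) + γ/(t + 2)


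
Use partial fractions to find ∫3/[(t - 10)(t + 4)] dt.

Decompose: 3/[(t - 10)(t + 4)] = (3/14)/(t - 10) - (3/14)/(t + 4). Integrate each term: (3/14) ln|(t - 10)| - (3/14) ln|(t + 4)| + C


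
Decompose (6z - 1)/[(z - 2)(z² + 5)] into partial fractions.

At z=2: α = (6·2 - 1)/(2² + 5) = 11/9. β = -α = -11/9, γ = 6 - 2·α = 32/9
Result: (11/9)/(z - 2) - ((11/9)z - 32/9)/(z² + 5)


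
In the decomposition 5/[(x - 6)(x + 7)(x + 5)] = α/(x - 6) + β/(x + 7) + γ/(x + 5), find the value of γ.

Cover-up at x = -5: γ = 5/[(-5 - 6)(-5 + 7)] = 5/[(-11)(2)] = -5/22


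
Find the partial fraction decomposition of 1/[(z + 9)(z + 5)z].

Using cover-up method: A = 1/36, B = -1/20, C = 1/45
Result: (1/36)/(z + 9) - (1/20)/(z + 5) + (1/45)/z


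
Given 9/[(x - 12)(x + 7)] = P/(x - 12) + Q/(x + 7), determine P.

Cover-up at x = 12: P = 9/(12 + 7) = 9/19


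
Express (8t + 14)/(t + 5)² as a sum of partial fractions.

(8t + 14) = A(t + 5) + B. At t = -5: B = 8·(-5) + 14 = -26. Coeff of t: A = 8
Result: 8/(t + 5) - 26/(t + 5)²


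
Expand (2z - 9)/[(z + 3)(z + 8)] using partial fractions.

At z=-3: P = (2·(-3) - 9)/(-3 + 8) = -3. At z=-8: Q = (2·(-8) - 9)/(-8 + 3) = 5
Result: -3/(z + 3) + 5/(z + 8)


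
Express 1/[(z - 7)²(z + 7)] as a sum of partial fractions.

Cover-up at z=-7: R = 1/(-7 - 7)² = 1/196. Cover-up at z=7: Q = 1/(7 + 7) = 1/14. Comparing z² coeff: P = -R = -1/196
Result: (-1/196)/(z - 7) + (1/14)/(z - 7)² + (1/196)/(z + 7)


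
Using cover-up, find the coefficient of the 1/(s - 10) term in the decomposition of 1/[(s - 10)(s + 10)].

Cover (s - 10), set s=10: 1/((s + 10) at s=10) = 1/(20) = 1/20


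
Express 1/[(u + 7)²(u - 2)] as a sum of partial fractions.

Cover-up at u=2: R = 1/(2 + 7)² = 1/81. Cover-up at u=-7: Q = 1/(-7 - 2) = -1/9. Comparing u² coeff: P = -R = -1/81
Result: (-1/81)/(u + 7) - (1/9)/(u + 7)² + (1/81)/(u - 2)


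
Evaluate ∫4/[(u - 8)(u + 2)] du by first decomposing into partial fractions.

Decompose: 4/[(u - 8)(u + 2)] = (2/5)/(u - 8) - (2/5)/(u + 2). Integrate each term: (2/5) ln|(u - 8)| - (2/5) ln|(u + 2)| + C


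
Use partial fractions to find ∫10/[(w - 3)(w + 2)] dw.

Decompose: 10/[(w - 3)(w + 2)] = 2/(w - 3) - 2/(w + 2). Integrate each term: 2 ln|(w - 3)| - 2 ln|(w + 2)| + C


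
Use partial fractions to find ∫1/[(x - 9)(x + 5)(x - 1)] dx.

Cover-up: P = 1/112, Q = 1/84, R = -1/48. Decomposition: (1/112)/(x - 9) + (1/84)/(x + 5) - (1/48)/(x - 1). Integrate each term: (1/112) ln|(x - 9)| + (1/84) ln|(x + 5)| - (1/48) ln|(x - 1)| + C


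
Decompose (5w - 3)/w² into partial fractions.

(5w - 3) = Pw + Q. At w = 0: Q = 5·0 - 3 = -3. Coeff of w: P = 5
Result: 5/w - 3/w²


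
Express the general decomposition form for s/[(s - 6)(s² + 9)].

Linear + irreducible quadratic: P/(s - 6) + (Qs + R)/(s² + 9)


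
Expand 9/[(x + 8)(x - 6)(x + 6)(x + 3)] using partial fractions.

Using Heaviside cover-up: (-9/140)/(x + 8) + (1/168)/(x - 6) + (1/8)/(x + 6) - (1/15)/(x + 3)


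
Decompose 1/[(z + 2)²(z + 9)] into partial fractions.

Cover-up at z=-9: γ = 1/(-9 + 2)² = 1/49. Cover-up at z=-2: β = 1/(-2 + 9) = 1/7. Comparing z² coeff: α = -γ = -1/49
Result: (-1/49)/(z + 2) + (1/7)/(z + 2)² + (1/49)/(z + 9)


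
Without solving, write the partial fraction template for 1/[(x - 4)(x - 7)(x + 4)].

Three distinct linear factors: α/(x - 4) + β/(x - 7) + γ/(x + 4)


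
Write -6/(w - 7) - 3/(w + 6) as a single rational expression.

Common denominator (w - 7)(w + 6). Numerator: -6(w + 6) - 3(w - 7) = (-6w - 36) - (3w - 21) = -9w - 15
Result: (-9w - 15)/[(w - 7)(w + 6)]


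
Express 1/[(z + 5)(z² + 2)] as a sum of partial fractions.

Cover-up at z = -5: A = 1/((-5)² + 2) = 1/27. Then B = -A = -1/27, C = -A·(0 - 5) = 5/27
Result: (1/27)/(z + 5) - ((1/27)z - 5/27)/(z² + 2)


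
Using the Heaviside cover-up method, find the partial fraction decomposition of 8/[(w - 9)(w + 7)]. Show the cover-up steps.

Cover (w - 9): set w=9, get α = 8/(9 + 7) = 1/2. Cover (w + 7): set w=-7, get β = 8/(-7 - 9) = -1/2.
Result: (1/2)/(w - 9) - (1/2)/(w + 7)


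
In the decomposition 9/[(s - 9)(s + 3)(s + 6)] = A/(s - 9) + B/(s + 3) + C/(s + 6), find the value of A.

Cover-up at s = 9: A = 9/[(9 + 3)(9 + 6)] = 9/[(12)(15)] = 9/180 = 1/20


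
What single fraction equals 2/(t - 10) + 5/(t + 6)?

Common denominator (t - 10)(t + 6). Numerator: 2(t + 6) + 5(t - 10) = (2t + 12) + (5t - 50) = 7t - 38
Result: (7t - 38)/[(t - 10)(t + 6)]


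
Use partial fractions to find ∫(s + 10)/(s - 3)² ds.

Decompose: α = 1, β = 1·3 + 10 = 13, so (s + 10)/(s - 3)² = 1/(s - 3) + 13/(s - 3)². Integrate: ∫ α/(s - 3) ds = ln|(s - 3)|; ∫ β/(s - 3)² ds = -13/(s - 3). Sum: ln|(s - 3)| - 13/(s - 3) + C


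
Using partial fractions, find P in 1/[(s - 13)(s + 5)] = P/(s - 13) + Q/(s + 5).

Cover-up at s = 13: P = 1/(13 + 5) = 1/18


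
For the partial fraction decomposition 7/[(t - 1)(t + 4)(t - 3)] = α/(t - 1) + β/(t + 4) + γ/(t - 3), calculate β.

Cover-up at t = -4: β = 7/[(-4 - 1)(-4 - 3)] = 7/[(-5)(-7)] = 7/35 = 1/5


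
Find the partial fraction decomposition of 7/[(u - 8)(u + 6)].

7/(u - 8)(u + 6) = P/(u - 8) + Q/(u + 6). P = 7/(8 + 6) = 1/2, Q = 7/(-6 - 8) = -1/2
Result: (1/2)/(u - 8) - (1/2)/(u + 6)


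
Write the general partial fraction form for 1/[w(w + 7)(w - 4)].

Three distinct linear factors: α/w + β/(w + 7) + γ/(w - 4)


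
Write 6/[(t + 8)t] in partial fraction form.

6/(t + 8)t = α/(t + 8) + β/t. α = 6/(-8 - 0) = -3/4, β = 6/(0 + 8) = 3/4
Result: (-3/4)/(t + 8) + (3/4)/t


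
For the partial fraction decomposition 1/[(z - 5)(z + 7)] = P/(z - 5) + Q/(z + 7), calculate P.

Cover-up at z = 5: P = 1/(5 + 7) = 1/12


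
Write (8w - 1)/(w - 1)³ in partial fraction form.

(8w - 1) = α(w - 1)² + β(w - 1) + γ. At w = 1: γ = 8·1 - 1 = 7. Coefficients: α = 0, β = 8
Result: 8/(w - 1)² + 7/(w - 1)³


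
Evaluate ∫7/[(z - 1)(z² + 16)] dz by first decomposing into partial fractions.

Cover-up at z=1: A = 7/(1²+16) = 7/17. Coeff matching: B = -7/17, C = -7/17. Decomposition: (7/17)/(z - 1) - ((7/17)z + 7/17)/(z² + 16). Integrate: linear → ln, quadratic → (1/2)ln + arctan: (7/17) ln|(z - 1)| - (7/34) ln(z² + 16) - (7/68) arctan(z/4) + C


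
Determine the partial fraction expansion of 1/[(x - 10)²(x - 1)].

Cover-up at x=1: C = 1/(1 - 10)² = 1/81. Cover-up at x=10: B = 1/(10 - 1) = 1/9. Comparing x² coeff: A = -C = -1/81
Result: (-1/81)/(x - 10) + (1/9)/(x - 10)² + (1/81)/(x - 1)


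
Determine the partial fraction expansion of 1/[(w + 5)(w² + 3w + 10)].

Cover-up at w = -5: A = 1/((-5)² + 3·(-5) + 10) = 1/20. Then B = -A = -1/20, C = -A·(3 - 5) = 1/10
Result: (1/20)/(w + 5) - ((1/20)w - 1/10)/(w² + 3w + 10)


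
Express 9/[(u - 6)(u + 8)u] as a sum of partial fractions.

Using cover-up method: P = 3/28, Q = 9/112, R = -3/16
Result: (3/28)/(u - 6) + (9/112)/(u + 8) - (3/16)/u


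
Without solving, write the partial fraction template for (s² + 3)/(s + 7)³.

Repeated linear factor (power 3): α/(s + 7) + β/(s + 7)² + γ/(s + 7)³


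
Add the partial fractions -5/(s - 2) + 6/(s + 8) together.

Common denominator (s - 2)(s + 8). Numerator: -5(s + 8) + 6(s - 2) = (-5s - 40) + (6s - 12) = s - 52
Result: (s - 52)/[(s - 2)(s + 8)]


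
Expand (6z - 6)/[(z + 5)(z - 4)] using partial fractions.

At z=-5: A = (6·(-5) - 6)/(-5 - 4) = 4. At z=4: B = (6·4 - 6)/(4 + 5) = 2
Result: 4/(z + 5) + 2/(z - 4)


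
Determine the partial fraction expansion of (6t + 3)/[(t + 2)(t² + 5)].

At t=-2: P = (6·(-2) + 3)/((-2)² + 5) = -1. Q = -P = 1, R = 6 - (-2)·P = 4
Result: -1/(t + 2) + (t + 4)/(t² + 5)


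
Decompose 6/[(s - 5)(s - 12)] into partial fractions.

6/(s - 5)(s - 12) = P/(s - 5) + Q/(s - 12). P = 6/(5 - 12) = -6/7, Q = 6/(12 - 5) = 6/7
Result: (-6/7)/(s - 5) + (6/7)/(s - 12)


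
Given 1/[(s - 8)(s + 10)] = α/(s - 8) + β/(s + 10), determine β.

Cover-up at s = -10: β = 1/(-10 - 8) = -1/18


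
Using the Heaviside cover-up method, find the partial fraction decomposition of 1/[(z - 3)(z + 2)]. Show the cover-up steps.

Cover (z - 3): set z=3, get P = 1/(3 + 2) = 1/5. Cover (z + 2): set z=-2, get Q = 1/(-2 - 3) = -1/5.
Result: (1/5)/(z - 3) - (1/5)/(z + 2)


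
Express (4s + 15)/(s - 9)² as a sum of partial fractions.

(4s + 15) = P(s - 9) + Q. At s = 9: Q = 4·9 + 15 = 51. Coeff of s: P = 4
Result: 4/(s - 9) + 51/(s - 9)²


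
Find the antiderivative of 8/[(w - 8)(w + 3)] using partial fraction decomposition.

Decompose: 8/[(w - 8)(w + 3)] = (8/11)/(w - 8) - (8/11)/(w + 3). Integrate each term: (8/11) ln|(w - 8)| - (8/11) ln|(w + 3)| + C


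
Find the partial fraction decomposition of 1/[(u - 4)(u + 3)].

1/(u - 4)(u + 3) = P/(u - 4) + Q/(u + 3). P = 1/(4 + 3) = 1/7, Q = 1/(-3 - 4) = -1/7
Result: (1/7)/(u - 4) - (1/7)/(u + 3)


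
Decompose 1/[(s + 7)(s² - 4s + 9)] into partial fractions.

Cover-up at s = -7: α = 1/((-7)² - 4·(-7) + 9) = 1/86. Then β = -α = -1/86, γ = -α·(-4 - 7) = 11/86
Result: (1/86)/(s + 7) - ((1/86)s - 11/86)/(s² - 4s + 9)


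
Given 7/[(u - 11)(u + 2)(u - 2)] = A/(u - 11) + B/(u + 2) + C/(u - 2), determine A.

Cover-up at u = 11: A = 7/[(11 + 2)(11 - 2)] = 7/[(13)(9)] = 7/117


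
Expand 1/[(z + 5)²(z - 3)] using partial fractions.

Cover-up at z=3: γ = 1/(3 + 5)² = 1/64. Cover-up at z=-5: β = 1/(-5 - 3) = -1/8. Comparing z² coeff: α = -γ = -1/64
Result: (-1/64)/(z + 5) - (1/8)/(z + 5)² + (1/64)/(z - 3)


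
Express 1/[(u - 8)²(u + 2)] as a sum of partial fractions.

Cover-up at u=-2: γ = 1/(-2 - 8)² = 1/100. Cover-up at u=8: β = 1/(8 + 2) = 1/10. Comparing u² coeff: α = -γ = -1/100
Result: (-1/100)/(u - 8) + (1/10)/(u - 8)² + (1/100)/(u + 2)


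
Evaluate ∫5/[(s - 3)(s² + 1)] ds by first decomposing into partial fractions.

Cover-up at s=3: A = 5/(3²+1) = 1/2. Coeff matching: B = -1/2, C = -3/2. Decomposition: (1/2)/(s - 3) - ((1/2)s + 3/2)/(s² + 1). Integrate: linear → ln, quadratic → (1/2)ln + arctan: (1/2) ln|(s - 3)| - (1/4) ln(s² + 1) - (3/2) arctan(s) + C


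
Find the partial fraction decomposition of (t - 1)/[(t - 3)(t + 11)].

At t=3: P = (1·3 - 1)/(3 + 11) = 1/7. At t=-11: Q = (1·(-11) - 1)/(-11 - 3) = 6/7
Result: (1/7)/(t - 3) + (6/7)/(t + 11)


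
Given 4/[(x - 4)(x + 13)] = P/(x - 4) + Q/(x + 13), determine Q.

Cover-up at x = -13: Q = 4/(-13 - 4) = -4/17


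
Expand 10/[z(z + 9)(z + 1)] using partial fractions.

Using cover-up method: α = 10/9, β = 5/36, γ = -5/4
Result: (10/9)/z + (5/36)/(z + 9) - (5/4)/(z + 1)


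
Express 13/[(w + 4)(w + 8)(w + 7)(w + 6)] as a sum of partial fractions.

Using Heaviside cover-up: (13/24)/(w + 4) - (13/8)/(w + 8) + (13/3)/(w + 7) - (13/4)/(w + 6)


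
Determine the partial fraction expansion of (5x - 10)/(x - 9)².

(5x - 10) = α(x - 9) + β. At x = 9: β = 5·9 - 10 = 35. Coeff of x: α = 5
Result: 5/(x - 9) + 35/(x - 9)²


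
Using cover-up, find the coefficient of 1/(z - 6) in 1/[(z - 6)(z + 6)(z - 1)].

Cover (z - 6), set z=6: 1/[(6 + 6)(6 - 1)] = 1/60


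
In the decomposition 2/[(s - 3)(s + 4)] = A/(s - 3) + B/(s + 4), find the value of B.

Cover-up at s = -4: B = 2/(-4 - 3) = -2/7


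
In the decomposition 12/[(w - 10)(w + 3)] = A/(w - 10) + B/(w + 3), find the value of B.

Cover-up at w = -3: B = 12/(-3 - 10) = -12/13


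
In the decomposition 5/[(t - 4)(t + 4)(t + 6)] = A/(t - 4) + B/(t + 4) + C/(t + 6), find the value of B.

Cover-up at t = -4: B = 5/[(-4 - 4)(-4 + 6)] = 5/[(-8)(2)] = -5/16


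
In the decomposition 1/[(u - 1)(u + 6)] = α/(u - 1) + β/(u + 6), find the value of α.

Cover-up at u = 1: α = 1/(1 + 6) = 1/7


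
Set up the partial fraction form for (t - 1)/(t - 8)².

Repeated linear factor: A/(t - 8) + B/(t - 8)²


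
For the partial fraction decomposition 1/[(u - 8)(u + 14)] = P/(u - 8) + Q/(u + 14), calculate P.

Cover-up at u = 8: P = 1/(8 + 14) = 1/22


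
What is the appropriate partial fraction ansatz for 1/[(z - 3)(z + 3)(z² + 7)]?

Two linear + quadratic: α/(z - 3) + β/(z + 3) + (γz + δ)/(z² + 7)
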